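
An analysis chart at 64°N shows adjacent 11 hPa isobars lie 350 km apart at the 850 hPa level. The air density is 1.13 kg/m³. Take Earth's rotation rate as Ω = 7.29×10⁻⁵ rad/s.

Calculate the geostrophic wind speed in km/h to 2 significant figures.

Coriolis parameter at 64°N:
f = 2Ω sin φ = 2 × 7.29×10⁻⁵ × sin 64° = 1.31×10⁻⁴ s⁻¹
Pressure gradient: |∂P/∂n| = 1100 Pa / 350000 m = 3.14×10⁻³ Pa/m
Geostrophic balance (pressure-gradient force = Coriolis force):
V_g = (1/(fρ)) |∂P/∂n| = 3.14×10⁻³ / (1.31×10⁻⁴ × 1.13) = 21.2 m/s
Converting: 21.2 m/s × 3.6 = 76 km/h

76 km/h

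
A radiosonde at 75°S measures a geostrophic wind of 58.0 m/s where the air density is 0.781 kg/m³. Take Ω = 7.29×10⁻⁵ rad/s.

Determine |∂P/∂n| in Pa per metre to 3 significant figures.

Coriolis parameter at 75°S:
f = 2Ω sin φ = 2 × 7.29×10⁻⁵ × sin 75° = 1.41×10⁻⁴ s⁻¹
Geostrophic balance rearranged: |∂P/∂n| = f ρ V_g
|∂P/∂n| = 1.41×10⁻⁴ × 0.781 × 58.0 = 6.38×10⁻³ Pa/m

6.38×10⁻³ Pa/m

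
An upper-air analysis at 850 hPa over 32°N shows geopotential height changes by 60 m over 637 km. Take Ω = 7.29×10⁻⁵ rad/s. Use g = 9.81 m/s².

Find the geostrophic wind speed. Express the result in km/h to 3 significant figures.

Coriolis parameter at 32°N:
f = 2Ω sin φ = 2 × 7.29×10⁻⁵ × sin 32° = 7.73×10⁻⁵ s⁻¹
Height gradient: |∂Z/∂n| = 60 m / 637000 m = 9.42×10⁻⁵
On a pressure surface, geostrophic balance gives V_g = (g/f)|∂Z/∂n|:
V_g = 9.81 × 9.42×10⁻⁵ / 7.73×10⁻⁵ = 12.0 m/s
Converting: 12.0 m/s × 3.6 = 43.1 km/h

43.1 km/h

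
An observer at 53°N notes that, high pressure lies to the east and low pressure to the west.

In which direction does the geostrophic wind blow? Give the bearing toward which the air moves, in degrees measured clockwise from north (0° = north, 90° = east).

000°

The pressure-gradient force points toward the west (bearing 270°).
Geostrophic balance: in the Northern Hemisphere the Coriolis force deflects motion to the right, so the geostrophic wind blows 90° to the right of the pressure-gradient force (low pressure on the left).
Rotating 270° by 90° clockwise gives 000° — the wind blows toward the north.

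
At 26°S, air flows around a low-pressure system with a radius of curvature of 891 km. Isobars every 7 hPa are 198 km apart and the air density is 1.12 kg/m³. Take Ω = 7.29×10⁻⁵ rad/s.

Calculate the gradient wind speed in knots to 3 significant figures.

61.7 knots

Coriolis parameter at 26°S:
f = 2Ω sin φ = 2 × 7.29×10⁻⁵ × sin 26° = 6.39×10⁻⁵ s⁻¹
Pressure gradient: |∂P/∂n| = 700 Pa / 198000 m = 3.54×10⁻³ Pa/m
Geostrophic speed: V_g = |∂P/∂n|/(fρ) = 3.54×10⁻³/(6.39×10⁻⁵ × 1.12) = 49.4 m/s
Around a low, centrifugal force acts outward with Coriolis, so pressure-gradient force balances both:
(1/ρ)|∂P/∂n| = fV + V²/R  →  V² + fR·V − fR·V_g = 0
With fR = 6.39×10⁻⁵ × 891×10³ m = 56.9 m/s:
V = [−fR + √((fR)² + 4 fR V_g)]/2 = [−56.9 + √(56.9² + 4×56.9×49.4)]/2 = 31.7 m/s
Subgeostrophic (V < V_g = 49.4 m/s), as expected around a low.
Converting: 31.7 m/s × 1.944 = 61.7 knots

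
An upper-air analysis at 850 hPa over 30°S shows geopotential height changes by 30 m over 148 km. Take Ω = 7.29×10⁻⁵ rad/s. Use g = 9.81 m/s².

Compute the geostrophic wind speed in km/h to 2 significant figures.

98 km/h

Coriolis parameter at 30°S:
f = 2Ω sin φ = 2 × 7.29×10⁻⁵ × sin 30° = 7.29×10⁻⁵ s⁻¹
Height gradient: |∂Z/∂n| = 30 m / 148000 m = 2.03×10⁻⁴
On a pressure surface, geostrophic balance gives V_g = (g/f)|∂Z/∂n|:
V_g = 9.81 × 2.03×10⁻⁴ / 7.29×10⁻⁵ = 27.3 m/s
Converting: 27.3 m/s × 3.6 = 98 km/h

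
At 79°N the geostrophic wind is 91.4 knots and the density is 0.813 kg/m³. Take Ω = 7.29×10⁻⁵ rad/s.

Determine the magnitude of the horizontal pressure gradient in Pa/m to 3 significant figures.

Coriolis parameter at 79°N:
f = 2Ω sin φ = 2 × 7.29×10⁻⁵ × sin 79° = 1.43×10⁻⁴ s⁻¹
Wind speed in SI: 91.4 knots = 47.0 m/s
Geostrophic balance rearranged: |∂P/∂n| = f ρ V_g
|∂P/∂n| = 1.43×10⁻⁴ × 0.813 × 47.0 = 5.47×10⁻³ Pa/m

5.47×10⁻³ Pa/m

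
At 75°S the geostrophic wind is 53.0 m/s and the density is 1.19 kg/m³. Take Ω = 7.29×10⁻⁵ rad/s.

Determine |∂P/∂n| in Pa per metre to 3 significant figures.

Coriolis parameter at 75°S:
f = 2Ω sin φ = 2 × 7.29×10⁻⁵ × sin 75° = 1.41×10⁻⁴ s⁻¹
Geostrophic balance rearranged: |∂P/∂n| = f ρ V_g
|∂P/∂n| = 1.41×10⁻⁴ × 1.19 × 53.0 = 8.88×10⁻³ Pa/m

8.88×10⁻³ Pa/m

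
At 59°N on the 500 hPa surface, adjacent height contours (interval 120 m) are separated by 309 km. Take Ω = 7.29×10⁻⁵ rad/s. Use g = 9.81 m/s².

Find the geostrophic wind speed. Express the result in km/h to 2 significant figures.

Coriolis parameter at 59°N:
f = 2Ω sin φ = 2 × 7.29×10⁻⁵ × sin 59° = 1.25×10⁻⁴ s⁻¹
Height gradient: |∂Z/∂n| = 120 m / 309000 m = 3.88×10⁻⁴
On a pressure surface, geostrophic balance gives V_g = (g/f)|∂Z/∂n|:
V_g = 9.81 × 3.88×10⁻⁴ / 1.25×10⁻⁴ = 30.5 m/s
Converting: 30.5 m/s × 3.6 = 110 km/h

110 km/h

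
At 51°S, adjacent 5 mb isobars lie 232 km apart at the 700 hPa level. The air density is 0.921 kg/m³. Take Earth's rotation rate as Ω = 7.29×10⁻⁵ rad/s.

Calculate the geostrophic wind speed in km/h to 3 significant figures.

74.3 km/h

Coriolis parameter at 51°S:
f = 2Ω sin φ = 2 × 7.29×10⁻⁵ × sin 51° = 1.13×10⁻⁴ s⁻¹
Pressure gradient: |∂P/∂n| = 500 Pa / 232000 m = 2.16×10⁻³ Pa/m
Geostrophic balance (pressure-gradient force = Coriolis force):
V_g = (1/(fρ)) |∂P/∂n| = 2.16×10⁻³ / (1.13×10⁻⁴ × 0.921) = 20.7 m/s
Converting: 20.7 m/s × 3.6 = 74.3 km/h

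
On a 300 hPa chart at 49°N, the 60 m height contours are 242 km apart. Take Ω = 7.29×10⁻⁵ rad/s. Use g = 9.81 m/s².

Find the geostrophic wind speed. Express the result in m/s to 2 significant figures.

Coriolis parameter at 49°N:
f = 2Ω sin φ = 2 × 7.29×10⁻⁵ × sin 49° = 1.10×10⁻⁴ s⁻¹
Height gradient: |∂Z/∂n| = 60 m / 242000 m = 2.48×10⁻⁴
On a pressure surface, geostrophic balance gives V_g = (g/f)|∂Z/∂n|:
V_g = 9.81 × 2.48×10⁻⁴ / 1.10×10⁻⁴ = 22.1 m/s

22 m/s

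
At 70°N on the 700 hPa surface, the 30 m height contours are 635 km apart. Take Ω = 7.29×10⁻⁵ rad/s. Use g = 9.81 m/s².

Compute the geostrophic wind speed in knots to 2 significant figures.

Coriolis parameter at 70°N:
f = 2Ω sin φ = 2 × 7.29×10⁻⁵ × sin 70° = 1.37×10⁻⁴ s⁻¹
Height gradient: |∂Z/∂n| = 30 m / 635000 m = 4.72×10⁻⁵
On a pressure surface, geostrophic balance gives V_g = (g/f)|∂Z/∂n|:
V_g = 9.81 × 4.72×10⁻⁵ / 1.37×10⁻⁴ = 3.38 m/s
Converting: 3.38 m/s × 1.944 = 6.6 knots

6.6 knots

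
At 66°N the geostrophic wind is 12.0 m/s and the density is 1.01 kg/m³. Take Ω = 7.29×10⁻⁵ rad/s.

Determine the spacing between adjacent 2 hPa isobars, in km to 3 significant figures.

124 km

Coriolis parameter at 66°N:
f = 2Ω sin φ = 2 × 7.29×10⁻⁵ × sin 66° = 1.33×10⁻⁴ s⁻¹
Geostrophic balance rearranged: |∂P/∂n| = f ρ V_g
|∂P/∂n| = 1.33×10⁻⁴ × 1.01 × 12.0 = 1.61×10⁻³ Pa/m
Isobar spacing: Δn = ΔP/|∂P/∂n| = 200 Pa / 1.61×10⁻³ Pa/m = 123891 m ≈ 124 km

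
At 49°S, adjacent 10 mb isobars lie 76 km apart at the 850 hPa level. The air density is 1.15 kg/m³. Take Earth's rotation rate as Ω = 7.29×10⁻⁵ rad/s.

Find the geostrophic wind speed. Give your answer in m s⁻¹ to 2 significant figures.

100 m s⁻¹

Coriolis parameter at 49°S:
f = 2Ω sin φ = 2 × 7.29×10⁻⁵ × sin 49° = 1.10×10⁻⁴ s⁻¹
Pressure gradient: |∂P/∂n| = 1000 Pa / 76000 m = 1.32×10⁻² Pa/m
Geostrophic balance (pressure-gradient force = Coriolis force):
V_g = (1/(fρ)) |∂P/∂n| = 1.32×10⁻² / (1.10×10⁻⁴ × 1.15) = 104 m/s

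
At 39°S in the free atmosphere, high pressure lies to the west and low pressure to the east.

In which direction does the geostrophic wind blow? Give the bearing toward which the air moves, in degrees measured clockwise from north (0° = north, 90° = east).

000°

The pressure-gradient force points toward the east (bearing 090°).
Geostrophic balance: in the Southern Hemisphere the Coriolis force deflects motion to the left, so the geostrophic wind blows 90° to the left of the pressure-gradient force (low pressure on the right).
Rotating 090° by 90° counterclockwise gives 000° — the wind blows toward the north.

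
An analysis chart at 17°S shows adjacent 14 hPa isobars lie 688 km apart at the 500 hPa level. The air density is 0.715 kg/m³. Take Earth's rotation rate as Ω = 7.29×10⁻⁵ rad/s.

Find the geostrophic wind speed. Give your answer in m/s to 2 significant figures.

Coriolis parameter at 17°S:
f = 2Ω sin φ = 2 × 7.29×10⁻⁵ × sin 17° = 4.26×10⁻⁵ s⁻¹
Pressure gradient: |∂P/∂n| = 1400 Pa / 688000 m = 2.03×10⁻³ Pa/m
Geostrophic balance (pressure-gradient force = Coriolis force):
V_g = (1/(fρ)) |∂P/∂n| = 2.03×10⁻³ / (4.26×10⁻⁵ × 0.715) = 66.8 m/s

67 m/s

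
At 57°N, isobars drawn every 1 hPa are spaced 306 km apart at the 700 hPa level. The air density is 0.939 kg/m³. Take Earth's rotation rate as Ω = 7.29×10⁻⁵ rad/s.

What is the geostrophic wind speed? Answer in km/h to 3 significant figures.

10.2 km/h

Coriolis parameter at 57°N:
f = 2Ω sin φ = 2 × 7.29×10⁻⁵ × sin 57° = 1.22×10⁻⁴ s⁻¹
Pressure gradient: |∂P/∂n| = 100 Pa / 306000 m = 3.27×10⁻⁴ Pa/m
Geostrophic balance (pressure-gradient force = Coriolis force):
V_g = (1/(fρ)) |∂P/∂n| = 3.27×10⁻⁴ / (1.22×10⁻⁴ × 0.939) = 2.85 m/s
Converting: 2.85 m/s × 3.6 = 10.2 km/h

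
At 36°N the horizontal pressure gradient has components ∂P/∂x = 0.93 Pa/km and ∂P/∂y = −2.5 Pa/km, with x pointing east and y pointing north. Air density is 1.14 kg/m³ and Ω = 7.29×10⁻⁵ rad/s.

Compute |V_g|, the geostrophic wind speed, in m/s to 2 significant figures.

Coriolis parameter at 36°N:
f = 2Ω sin φ = 2 × 7.29×10⁻⁵ × sin 36° = 8.57×10⁻⁵ s⁻¹
Component geostrophic relations (x east, y north):
u_g = −(1/(fρ)) ∂P/∂y,  v_g = (1/(fρ)) ∂P/∂x
u_g = −(−2.5×10⁻³)/(8.57×10⁻⁵ × 1.14) = 25.6 m/s;  v_g = (0.93×10⁻³)/(8.57×10⁻⁵ × 1.14) = 9.52 m/s
|V_g| = √(u_g² + v_g²) = 27.3 m/s

27 m/s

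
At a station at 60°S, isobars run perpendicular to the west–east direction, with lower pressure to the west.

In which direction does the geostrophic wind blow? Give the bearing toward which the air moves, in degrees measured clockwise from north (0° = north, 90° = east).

The pressure-gradient force points toward the west (bearing 270°).
Geostrophic balance: in the Southern Hemisphere the Coriolis force deflects motion to the left, so the geostrophic wind blows 90° to the left of the pressure-gradient force (low pressure on the right).
Rotating 270° by 90° counterclockwise gives 180° — the wind blows toward the south.

180°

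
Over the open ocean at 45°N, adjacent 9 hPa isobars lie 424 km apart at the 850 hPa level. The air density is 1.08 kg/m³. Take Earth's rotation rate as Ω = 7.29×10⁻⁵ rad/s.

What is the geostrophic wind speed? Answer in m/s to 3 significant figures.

Coriolis parameter at 45°N:
f = 2Ω sin φ = 2 × 7.29×10⁻⁵ × sin 45° = 1.03×10⁻⁴ s⁻¹
Pressure gradient: |∂P/∂n| = 900 Pa / 424000 m = 2.12×10⁻³ Pa/m
Geostrophic balance (pressure-gradient force = Coriolis force):
V_g = (1/(fρ)) |∂P/∂n| = 2.12×10⁻³ / (1.03×10⁻⁴ × 1.08) = 19.1 m/s

19.1 m/s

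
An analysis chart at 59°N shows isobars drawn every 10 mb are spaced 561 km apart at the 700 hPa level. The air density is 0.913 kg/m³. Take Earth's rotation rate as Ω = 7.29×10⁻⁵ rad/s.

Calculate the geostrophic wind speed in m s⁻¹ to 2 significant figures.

16 m s⁻¹

Coriolis parameter at 59°N:
f = 2Ω sin φ = 2 × 7.29×10⁻⁵ × sin 59° = 1.25×10⁻⁴ s⁻¹
Pressure gradient: |∂P/∂n| = 1000 Pa / 561000 m = 1.78×10⁻³ Pa/m
Geostrophic balance (pressure-gradient force = Coriolis force):
V_g = (1/(fρ)) |∂P/∂n| = 1.78×10⁻³ / (1.25×10⁻⁴ × 0.913) = 15.6 m/s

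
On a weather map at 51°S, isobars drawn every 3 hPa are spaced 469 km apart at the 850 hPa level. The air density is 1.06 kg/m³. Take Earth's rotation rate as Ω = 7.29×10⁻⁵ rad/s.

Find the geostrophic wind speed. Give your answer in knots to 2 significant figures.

Coriolis parameter at 51°S:
f = 2Ω sin φ = 2 × 7.29×10⁻⁵ × sin 51° = 1.13×10⁻⁴ s⁻¹
Pressure gradient: |∂P/∂n| = 300 Pa / 469000 m = 6.40×10⁻⁴ Pa/m
Geostrophic balance (pressure-gradient force = Coriolis force):
V_g = (1/(fρ)) |∂P/∂n| = 6.40×10⁻⁴ / (1.13×10⁻⁴ × 1.06) = 5.33 m/s
Converting: 5.33 m/s × 1.944 = 10 knots

10 knots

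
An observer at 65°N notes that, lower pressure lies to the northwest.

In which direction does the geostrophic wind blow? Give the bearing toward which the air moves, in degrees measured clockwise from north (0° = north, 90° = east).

045°

The pressure-gradient force points toward the northwest (bearing 315°).
Geostrophic balance: in the Northern Hemisphere the Coriolis force deflects motion to the right, so the geostrophic wind blows 90° to the right of the pressure-gradient force (low pressure on the left).
Rotating 315° by 90° clockwise gives 045° — the wind blows toward the northeast.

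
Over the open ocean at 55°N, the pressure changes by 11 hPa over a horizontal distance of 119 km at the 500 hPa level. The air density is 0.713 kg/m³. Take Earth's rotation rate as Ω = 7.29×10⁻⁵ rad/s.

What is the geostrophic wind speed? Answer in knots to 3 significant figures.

Coriolis parameter at 55°N:
f = 2Ω sin φ = 2 × 7.29×10⁻⁵ × sin 55° = 1.19×10⁻⁴ s⁻¹
Pressure gradient: |∂P/∂n| = 1100 Pa / 119000 m = 9.24×10⁻³ Pa/m
Geostrophic balance (pressure-gradient force = Coriolis force):
V_g = (1/(fρ)) |∂P/∂n| = 9.24×10⁻³ / (1.19×10⁻⁴ × 0.713) = 109 m/s
Converting: 109 m/s × 1.944 = 211 knots

211 knots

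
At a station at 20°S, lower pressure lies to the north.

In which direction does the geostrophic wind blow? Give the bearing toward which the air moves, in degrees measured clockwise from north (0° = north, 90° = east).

The pressure-gradient force points toward the north (bearing 000°).
Geostrophic balance: in the Southern Hemisphere the Coriolis force deflects motion to the left, so the geostrophic wind blows 90° to the left of the pressure-gradient force (low pressure on the right).
Rotating 000° by 90° counterclockwise gives 270° — the wind blows toward the west.

270°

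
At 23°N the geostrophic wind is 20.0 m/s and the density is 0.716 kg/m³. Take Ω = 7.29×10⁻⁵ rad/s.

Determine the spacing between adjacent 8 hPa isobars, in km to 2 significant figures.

Coriolis parameter at 23°N:
f = 2Ω sin φ = 2 × 7.29×10⁻⁵ × sin 23° = 5.70×10⁻⁵ s⁻¹
Geostrophic balance rearranged: |∂P/∂n| = f ρ V_g
|∂P/∂n| = 5.70×10⁻⁵ × 0.716 × 20.0 = 8.16×10⁻⁴ Pa/m
Isobar spacing: Δn = ΔP/|∂P/∂n| = 800 Pa / 8.16×10⁻⁴ Pa/m = 980644 m ≈ 980 km

980 km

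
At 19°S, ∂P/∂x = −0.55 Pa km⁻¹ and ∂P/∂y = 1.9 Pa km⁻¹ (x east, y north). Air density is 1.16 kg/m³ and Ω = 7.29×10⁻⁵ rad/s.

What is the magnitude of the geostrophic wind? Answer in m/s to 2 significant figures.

36 m/s

Coriolis parameter at 19°S:
f = 2Ω sin φ = 2 × 7.29×10⁻⁵ × sin 19° = 4.75×10⁻⁵ s⁻¹
In the Southern Hemisphere f is negative: f = −4.75×10⁻⁵ s⁻¹.
Component geostrophic relations (x east, y north):
u_g = −(1/(fρ)) ∂P/∂y,  v_g = (1/(fρ)) ∂P/∂x
u_g = −(1.9×10⁻³)/(−4.75×10⁻⁵ × 1.16) = 34.5 m/s;  v_g = (−0.55×10⁻³)/(−4.75×10⁻⁵ × 1.16) = 9.99 m/s
|V_g| = √(u_g² + v_g²) = 35.9 m/s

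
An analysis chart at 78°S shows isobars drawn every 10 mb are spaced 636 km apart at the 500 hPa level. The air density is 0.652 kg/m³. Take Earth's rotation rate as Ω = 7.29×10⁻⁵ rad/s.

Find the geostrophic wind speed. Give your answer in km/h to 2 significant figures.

61 km/h

Coriolis parameter at 78°S:
f = 2Ω sin φ = 2 × 7.29×10⁻⁵ × sin 78° = 1.43×10⁻⁴ s⁻¹
Pressure gradient: |∂P/∂n| = 1000 Pa / 636000 m = 1.57×10⁻³ Pa/m
Geostrophic balance (pressure-gradient force = Coriolis force):
V_g = (1/(fρ)) |∂P/∂n| = 1.57×10⁻³ / (1.43×10⁻⁴ × 0.652) = 16.9 m/s
Converting: 16.9 m/s × 3.6 = 61 km/h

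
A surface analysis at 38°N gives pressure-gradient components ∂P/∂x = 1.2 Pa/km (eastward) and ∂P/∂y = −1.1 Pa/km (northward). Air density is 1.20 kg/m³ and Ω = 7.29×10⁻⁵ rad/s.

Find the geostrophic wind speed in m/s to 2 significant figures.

15 m/s

Coriolis parameter at 38°N:
f = 2Ω sin φ = 2 × 7.29×10⁻⁵ × sin 38° = 8.98×10⁻⁵ s⁻¹
Component geostrophic relations (x east, y north):
u_g = −(1/(fρ)) ∂P/∂y,  v_g = (1/(fρ)) ∂P/∂x
u_g = −(−1.1×10⁻³)/(8.98×10⁻⁵ × 1.20) = 10.2 m/s;  v_g = (1.2×10⁻³)/(8.98×10⁻⁵ × 1.20) = 11.1 m/s
|V_g| = √(u_g² + v_g²) = 15.1 m/s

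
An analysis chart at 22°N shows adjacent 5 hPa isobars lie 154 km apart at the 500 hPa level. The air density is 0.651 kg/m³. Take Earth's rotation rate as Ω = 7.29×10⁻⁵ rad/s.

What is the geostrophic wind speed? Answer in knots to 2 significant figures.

Coriolis parameter at 22°N:
f = 2Ω sin φ = 2 × 7.29×10⁻⁵ × sin 22° = 5.46×10⁻⁵ s⁻¹
Pressure gradient: |∂P/∂n| = 500 Pa / 154000 m = 3.25×10⁻³ Pa/m
Geostrophic balance (pressure-gradient force = Coriolis force):
V_g = (1/(fρ)) |∂P/∂n| = 3.25×10⁻³ / (5.46×10⁻⁵ × 0.651) = 91.3 m/s
Converting: 91.3 m/s × 1.944 = 180 knots

180 knots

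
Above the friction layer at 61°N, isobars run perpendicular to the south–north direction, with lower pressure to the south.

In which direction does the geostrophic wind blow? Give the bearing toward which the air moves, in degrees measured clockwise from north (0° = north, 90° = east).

The pressure-gradient force points toward the south (bearing 180°).
Geostrophic balance: in the Northern Hemisphere the Coriolis force deflects motion to the right, so the geostrophic wind blows 90° to the right of the pressure-gradient force (low pressure on the left).
Rotating 180° by 90° clockwise gives 270° — the wind blows toward the west.

270°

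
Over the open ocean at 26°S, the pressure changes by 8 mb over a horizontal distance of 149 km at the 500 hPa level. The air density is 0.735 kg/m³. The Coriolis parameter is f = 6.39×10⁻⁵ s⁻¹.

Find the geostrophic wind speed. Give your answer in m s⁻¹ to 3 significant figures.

114 m s⁻¹

Pressure gradient: |∂P/∂n| = 800 Pa / 149000 m = 5.37×10⁻³ Pa/m
Geostrophic balance (pressure-gradient force = Coriolis force):
V_g = (1/(fρ)) |∂P/∂n| = 5.37×10⁻³ / (6.39×10⁻⁵ × 0.735) = 114 m/s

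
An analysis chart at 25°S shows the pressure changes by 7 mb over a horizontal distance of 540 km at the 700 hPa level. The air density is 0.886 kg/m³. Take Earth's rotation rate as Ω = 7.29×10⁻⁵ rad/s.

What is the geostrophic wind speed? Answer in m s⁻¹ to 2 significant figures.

24 m s⁻¹

Coriolis parameter at 25°S:
f = 2Ω sin φ = 2 × 7.29×10⁻⁵ × sin 25° = 6.16×10⁻⁵ s⁻¹
Pressure gradient: |∂P/∂n| = 700 Pa / 540000 m = 1.30×10⁻³ Pa/m
Geostrophic balance (pressure-gradient force = Coriolis force):
V_g = (1/(fρ)) |∂P/∂n| = 1.30×10⁻³ / (6.16×10⁻⁵ × 0.886) = 23.7 m/s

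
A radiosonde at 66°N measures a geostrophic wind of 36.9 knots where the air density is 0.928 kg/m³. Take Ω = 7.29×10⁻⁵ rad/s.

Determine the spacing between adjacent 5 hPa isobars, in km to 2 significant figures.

210 km

Coriolis parameter at 66°N:
f = 2Ω sin φ = 2 × 7.29×10⁻⁵ × sin 66° = 1.33×10⁻⁴ s⁻¹
Wind speed in SI: 36.9 knots = 19.0 m/s
Geostrophic balance rearranged: |∂P/∂n| = f ρ V_g
|∂P/∂n| = 1.33×10⁻⁴ × 0.928 × 19.0 = 2.35×10⁻³ Pa/m
Isobar spacing: Δn = ΔP/|∂P/∂n| = 500 Pa / 2.35×10⁻³ Pa/m = 213093 m ≈ 210 km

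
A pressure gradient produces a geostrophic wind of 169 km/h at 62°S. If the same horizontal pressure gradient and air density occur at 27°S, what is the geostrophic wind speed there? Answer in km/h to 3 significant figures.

329 km/h

With the same pressure gradient and density, V_g ∝ 1/f ∝ 1/sin φ.
V₂ = V₁ · sin φ₁ / sin φ₂ = 169 × sin 62° / sin 27°
V₂ = 169 × 0.8829/0.4540 = 329 km/h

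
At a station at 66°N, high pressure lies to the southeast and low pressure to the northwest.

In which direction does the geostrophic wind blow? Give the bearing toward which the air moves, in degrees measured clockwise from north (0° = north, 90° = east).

The pressure-gradient force points toward the northwest (bearing 315°).
Geostrophic balance: in the Northern Hemisphere the Coriolis force deflects motion to the right, so the geostrophic wind blows 90° to the right of the pressure-gradient force (low pressure on the left).
Rotating 315° by 90° clockwise gives 045° — the wind blows toward the northeast.

045°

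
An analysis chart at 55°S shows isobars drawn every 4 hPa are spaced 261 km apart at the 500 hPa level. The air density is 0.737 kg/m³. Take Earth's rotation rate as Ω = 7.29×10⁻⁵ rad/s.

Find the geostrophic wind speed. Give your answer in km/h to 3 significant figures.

Coriolis parameter at 55°S:
f = 2Ω sin φ = 2 × 7.29×10⁻⁵ × sin 55° = 1.19×10⁻⁴ s⁻¹
Pressure gradient: |∂P/∂n| = 400 Pa / 261000 m = 1.53×10⁻³ Pa/m
Geostrophic balance (pressure-gradient force = Coriolis force):
V_g = (1/(fρ)) |∂P/∂n| = 1.53×10⁻³ / (1.19×10⁻⁴ × 0.737) = 17.4 m/s
Converting: 17.4 m/s × 3.6 = 62.7 km/h

62.7 km/h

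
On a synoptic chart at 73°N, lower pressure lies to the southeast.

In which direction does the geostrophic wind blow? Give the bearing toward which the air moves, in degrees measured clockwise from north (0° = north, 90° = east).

The pressure-gradient force points toward the southeast (bearing 135°).
Geostrophic balance: in the Northern Hemisphere the Coriolis force deflects motion to the right, so the geostrophic wind blows 90° to the right of the pressure-gradient force (low pressure on the left).
Rotating 135° by 90° clockwise gives 225° — the wind blows toward the southwest.

225°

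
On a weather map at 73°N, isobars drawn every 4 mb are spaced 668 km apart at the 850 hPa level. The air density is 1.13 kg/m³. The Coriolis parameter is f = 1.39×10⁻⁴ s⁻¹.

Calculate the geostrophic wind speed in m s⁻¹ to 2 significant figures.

Pressure gradient: |∂P/∂n| = 400 Pa / 668000 m = 5.99×10⁻⁴ Pa/m
Geostrophic balance (pressure-gradient force = Coriolis force):
V_g = (1/(fρ)) |∂P/∂n| = 5.99×10⁻⁴ / (1.39×10⁻⁴ × 1.13) = 3.81 m/s

3.8 m s⁻¹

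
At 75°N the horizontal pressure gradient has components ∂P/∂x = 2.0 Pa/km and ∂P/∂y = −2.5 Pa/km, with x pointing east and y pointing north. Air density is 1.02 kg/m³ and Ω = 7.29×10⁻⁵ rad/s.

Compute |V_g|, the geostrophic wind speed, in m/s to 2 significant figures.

22 m/s

Coriolis parameter at 75°N:
f = 2Ω sin φ = 2 × 7.29×10⁻⁵ × sin 75° = 1.41×10⁻⁴ s⁻¹
Component geostrophic relations (x east, y north):
u_g = −(1/(fρ)) ∂P/∂y,  v_g = (1/(fρ)) ∂P/∂x
u_g = −(−2.5×10⁻³)/(1.41×10⁻⁴ × 1.02) = 17.4 m/s;  v_g = (2.0×10⁻³)/(1.41×10⁻⁴ × 1.02) = 13.9 m/s
|V_g| = √(u_g² + v_g²) = 22.3 m/s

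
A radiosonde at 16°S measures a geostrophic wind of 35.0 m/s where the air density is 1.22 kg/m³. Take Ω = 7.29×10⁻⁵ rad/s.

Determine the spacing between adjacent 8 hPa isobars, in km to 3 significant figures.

Coriolis parameter at 16°S:
f = 2Ω sin φ = 2 × 7.29×10⁻⁵ × sin 16° = 4.02×10⁻⁵ s⁻¹
Geostrophic balance rearranged: |∂P/∂n| = f ρ V_g
|∂P/∂n| = 4.02×10⁻⁵ × 1.22 × 35.0 = 1.72×10⁻³ Pa/m
Isobar spacing: Δn = ΔP/|∂P/∂n| = 800 Pa / 1.72×10⁻³ Pa/m = 466194 m ≈ 466 km

466 km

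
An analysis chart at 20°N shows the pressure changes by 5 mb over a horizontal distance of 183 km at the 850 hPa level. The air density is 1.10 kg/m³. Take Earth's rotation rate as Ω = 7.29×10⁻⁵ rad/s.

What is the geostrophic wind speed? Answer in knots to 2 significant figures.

97 knots

Coriolis parameter at 20°N:
f = 2Ω sin φ = 2 × 7.29×10⁻⁵ × sin 20° = 4.99×10⁻⁵ s⁻¹
Pressure gradient: |∂P/∂n| = 500 Pa / 183000 m = 2.73×10⁻³ Pa/m
Geostrophic balance (pressure-gradient force = Coriolis force):
V_g = (1/(fρ)) |∂P/∂n| = 2.73×10⁻³ / (4.99×10⁻⁵ × 1.10) = 49.8 m/s
Converting: 49.8 m/s × 1.944 = 97 knots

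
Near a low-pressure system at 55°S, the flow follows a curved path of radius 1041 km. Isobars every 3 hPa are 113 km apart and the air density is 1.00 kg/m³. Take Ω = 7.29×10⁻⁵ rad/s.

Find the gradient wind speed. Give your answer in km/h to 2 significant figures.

Coriolis parameter at 55°S:
f = 2Ω sin φ = 2 × 7.29×10⁻⁵ × sin 55° = 1.19×10⁻⁴ s⁻¹
Pressure gradient: |∂P/∂n| = 300 Pa / 113000 m = 2.65×10⁻³ Pa/m
Geostrophic speed: V_g = |∂P/∂n|/(fρ) = 2.65×10⁻³/(1.19×10⁻⁴ × 1.00) = 22.2 m/s
Around a low, centrifugal force acts outward with Coriolis, so pressure-gradient force balances both:
(1/ρ)|∂P/∂n| = fV + V²/R  →  V² + fR·V − fR·V_g = 0
With fR = 1.19×10⁻⁴ × 1041×10³ m = 124 m/s:
V = [−fR + √((fR)² + 4 fR V_g)]/2 = [−124 + √(124² + 4×124×22.2)]/2 = 19.2 m/s
Subgeostrophic (V < V_g = 22.2 m/s), as expected around a low.
Converting: 19.2 m/s × 3.6 = 69 km/h

69 km/h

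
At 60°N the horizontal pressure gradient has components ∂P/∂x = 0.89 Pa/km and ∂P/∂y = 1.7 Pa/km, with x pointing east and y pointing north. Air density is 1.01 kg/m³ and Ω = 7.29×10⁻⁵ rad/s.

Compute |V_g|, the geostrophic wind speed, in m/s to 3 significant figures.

Coriolis parameter at 60°N:
f = 2Ω sin φ = 2 × 7.29×10⁻⁵ × sin 60° = 1.26×10⁻⁴ s⁻¹
Component geostrophic relations (x east, y north):
u_g = −(1/(fρ)) ∂P/∂y,  v_g = (1/(fρ)) ∂P/∂x
u_g = −(1.7×10⁻³)/(1.26×10⁻⁴ × 1.01) = −13.3 m/s;  v_g = (0.89×10⁻³)/(1.26×10⁻⁴ × 1.01) = 6.98 m/s
|V_g| = √(u_g² + v_g²) = 15.0 m/s

15.0 m/s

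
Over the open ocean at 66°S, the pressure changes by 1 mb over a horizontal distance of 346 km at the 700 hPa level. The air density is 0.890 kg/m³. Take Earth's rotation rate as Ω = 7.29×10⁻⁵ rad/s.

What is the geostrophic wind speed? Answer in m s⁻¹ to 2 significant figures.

2.4 m s⁻¹

Coriolis parameter at 66°S:
f = 2Ω sin φ = 2 × 7.29×10⁻⁵ × sin 66° = 1.33×10⁻⁴ s⁻¹
Pressure gradient: |∂P/∂n| = 100 Pa / 346000 m = 2.89×10⁻⁴ Pa/m
Geostrophic balance (pressure-gradient force = Coriolis force):
V_g = (1/(fρ)) |∂P/∂n| = 2.89×10⁻⁴ / (1.33×10⁻⁴ × 0.890) = 2.44 m/s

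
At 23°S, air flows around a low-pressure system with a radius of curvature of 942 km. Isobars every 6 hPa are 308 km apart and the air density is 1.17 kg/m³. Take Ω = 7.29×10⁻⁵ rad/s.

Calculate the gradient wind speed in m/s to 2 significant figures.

21 m/s

Coriolis parameter at 23°S:
f = 2Ω sin φ = 2 × 7.29×10⁻⁵ × sin 23° = 5.70×10⁻⁵ s⁻¹
Pressure gradient: |∂P/∂n| = 600 Pa / 308000 m = 1.95×10⁻³ Pa/m
Geostrophic speed: V_g = |∂P/∂n|/(fρ) = 1.95×10⁻³/(5.70×10⁻⁵ × 1.17) = 29.2 m/s
Around a low, centrifugal force acts outward with Coriolis, so pressure-gradient force balances both:
(1/ρ)|∂P/∂n| = fV + V²/R  →  V² + fR·V − fR·V_g = 0
With fR = 5.70×10⁻⁵ × 942×10³ m = 53.7 m/s:
V = [−fR + √((fR)² + 4 fR V_g)]/2 = [−53.7 + √(53.7² + 4×53.7×29.2)]/2 = 21 m/s
Subgeostrophic (V < V_g = 29.2 m/s), as expected around a low.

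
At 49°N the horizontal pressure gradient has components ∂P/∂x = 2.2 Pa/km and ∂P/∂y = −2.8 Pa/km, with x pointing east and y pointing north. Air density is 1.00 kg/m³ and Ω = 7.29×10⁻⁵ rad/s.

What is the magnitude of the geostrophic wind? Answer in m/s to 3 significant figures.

32.4 m/s

Coriolis parameter at 49°N:
f = 2Ω sin φ = 2 × 7.29×10⁻⁵ × sin 49° = 1.10×10⁻⁴ s⁻¹
Component geostrophic relations (x east, y north):
u_g = −(1/(fρ)) ∂P/∂y,  v_g = (1/(fρ)) ∂P/∂x
u_g = −(−2.8×10⁻³)/(1.10×10⁻⁴ × 1.00) = 25.4 m/s;  v_g = (2.2×10⁻³)/(1.10×10⁻⁴ × 1.00) = 20.0 m/s
|V_g| = √(u_g² + v_g²) = 32.4 m/s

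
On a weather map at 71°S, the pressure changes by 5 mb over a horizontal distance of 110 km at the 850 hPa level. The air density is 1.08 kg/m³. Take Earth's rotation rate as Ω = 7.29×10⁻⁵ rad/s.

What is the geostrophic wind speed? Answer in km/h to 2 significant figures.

Coriolis parameter at 71°S:
f = 2Ω sin φ = 2 × 7.29×10⁻⁵ × sin 71° = 1.38×10⁻⁴ s⁻¹
Pressure gradient: |∂P/∂n| = 500 Pa / 110000 m = 4.55×10⁻³ Pa/m
Geostrophic balance (pressure-gradient force = Coriolis force):
V_g = (1/(fρ)) |∂P/∂n| = 4.55×10⁻³ / (1.38×10⁻⁴ × 1.08) = 30.5 m/s
Converting: 30.5 m/s × 3.6 = 110 km/h

110 km/h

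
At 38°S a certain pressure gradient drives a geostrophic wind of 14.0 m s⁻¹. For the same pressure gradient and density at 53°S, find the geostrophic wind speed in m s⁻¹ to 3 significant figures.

10.8 m s⁻¹

With the same pressure gradient and density, V_g ∝ 1/f ∝ 1/sin φ.
V₂ = V₁ · sin φ₁ / sin φ₂ = 14.0 × sin 38° / sin 53°
V₂ = 14.0 × 0.6157/0.7986 = 10.8 m s⁻¹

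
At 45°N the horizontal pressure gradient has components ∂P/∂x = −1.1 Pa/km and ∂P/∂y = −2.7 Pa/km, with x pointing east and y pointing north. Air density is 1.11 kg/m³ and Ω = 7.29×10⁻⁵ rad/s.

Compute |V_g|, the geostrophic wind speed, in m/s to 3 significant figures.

25.5 m/s

Coriolis parameter at 45°N:
f = 2Ω sin φ = 2 × 7.29×10⁻⁵ × sin 45° = 1.03×10⁻⁴ s⁻¹
Component geostrophic relations (x east, y north):
u_g = −(1/(fρ)) ∂P/∂y,  v_g = (1/(fρ)) ∂P/∂x
u_g = −(−2.7×10⁻³)/(1.03×10⁻⁴ × 1.11) = 23.6 m/s;  v_g = (−1.1×10⁻³)/(1.03×10⁻⁴ × 1.11) = −9.61 m/s
|V_g| = √(u_g² + v_g²) = 25.5 m/s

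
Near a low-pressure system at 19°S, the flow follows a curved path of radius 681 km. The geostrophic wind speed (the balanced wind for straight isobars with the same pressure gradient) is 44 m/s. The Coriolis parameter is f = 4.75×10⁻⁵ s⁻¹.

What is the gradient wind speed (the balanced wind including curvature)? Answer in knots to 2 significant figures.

48 knots

Around a low, centrifugal force acts outward with Coriolis, so pressure-gradient force balances both:
(1/ρ)|∂P/∂n| = fV + V²/R  →  V² + fR·V − fR·V_g = 0
With fR = 4.75×10⁻⁵ × 681×10³ m = 32.3 m/s:
V = [−fR + √((fR)² + 4 fR V_g)]/2 = [−32.3 + √(32.3² + 4×32.3×44)]/2 = 24.9 m/s
Subgeostrophic (V < V_g = 44 m/s), as expected around a low.
Converting: 24.9 m/s × 1.944 = 48 knots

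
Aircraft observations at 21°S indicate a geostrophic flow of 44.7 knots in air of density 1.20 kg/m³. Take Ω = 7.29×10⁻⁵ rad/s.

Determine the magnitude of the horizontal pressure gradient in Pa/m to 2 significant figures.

Coriolis parameter at 21°S:
f = 2Ω sin φ = 2 × 7.29×10⁻⁵ × sin 21° = 5.23×10⁻⁵ s⁻¹
Wind speed in SI: 44.7 knots = 23.0 m/s
Geostrophic balance rearranged: |∂P/∂n| = f ρ V_g
|∂P/∂n| = 5.23×10⁻⁵ × 1.20 × 23.0 = 1.44×10⁻³ Pa/m

1.4×10⁻³ Pa/m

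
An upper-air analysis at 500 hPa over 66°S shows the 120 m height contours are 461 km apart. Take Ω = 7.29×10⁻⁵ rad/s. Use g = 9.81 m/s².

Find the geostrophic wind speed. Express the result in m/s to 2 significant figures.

19 m/s

Coriolis parameter at 66°S:
f = 2Ω sin φ = 2 × 7.29×10⁻⁵ × sin 66° = 1.33×10⁻⁴ s⁻¹
Height gradient: |∂Z/∂n| = 120 m / 461000 m = 2.60×10⁻⁴
On a pressure surface, geostrophic balance gives V_g = (g/f)|∂Z/∂n|:
V_g = 9.81 × 2.60×10⁻⁴ / 1.33×10⁻⁴ = 19.2 m/s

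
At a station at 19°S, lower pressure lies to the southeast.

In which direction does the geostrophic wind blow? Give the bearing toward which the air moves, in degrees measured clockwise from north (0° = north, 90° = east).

The pressure-gradient force points toward the southeast (bearing 135°).
Geostrophic balance: in the Southern Hemisphere the Coriolis force deflects motion to the left, so the geostrophic wind blows 90° to the left of the pressure-gradient force (low pressure on the right).
Rotating 135° by 90° counterclockwise gives 045° — the wind blows toward the northeast.

045°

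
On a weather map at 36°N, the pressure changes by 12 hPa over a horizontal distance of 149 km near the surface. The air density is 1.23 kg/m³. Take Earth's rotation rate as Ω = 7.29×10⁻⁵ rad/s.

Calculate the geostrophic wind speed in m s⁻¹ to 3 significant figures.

76.4 m s⁻¹

Coriolis parameter at 36°N:
f = 2Ω sin φ = 2 × 7.29×10⁻⁵ × sin 36° = 8.57×10⁻⁵ s⁻¹
Pressure gradient: |∂P/∂n| = 1200 Pa / 149000 m = 8.05×10⁻³ Pa/m
Geostrophic balance (pressure-gradient force = Coriolis force):
V_g = (1/(fρ)) |∂P/∂n| = 8.05×10⁻³ / (8.57×10⁻⁵ × 1.23) = 76.4 m/s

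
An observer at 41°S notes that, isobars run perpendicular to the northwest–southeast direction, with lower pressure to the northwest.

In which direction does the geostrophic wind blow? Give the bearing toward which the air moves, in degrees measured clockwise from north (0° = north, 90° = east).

225°

The pressure-gradient force points toward the northwest (bearing 315°).
Geostrophic balance: in the Southern Hemisphere the Coriolis force deflects motion to the left, so the geostrophic wind blows 90° to the left of the pressure-gradient force (low pressure on the right).
Rotating 315° by 90° counterclockwise gives 225° — the wind blows toward the southwest.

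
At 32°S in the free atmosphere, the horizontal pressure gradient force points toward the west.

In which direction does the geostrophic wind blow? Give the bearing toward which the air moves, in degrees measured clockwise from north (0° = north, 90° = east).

180°

The pressure-gradient force points toward the west (bearing 270°).
Geostrophic balance: in the Southern Hemisphere the Coriolis force deflects motion to the left, so the geostrophic wind blows 90° to the left of the pressure-gradient force (low pressure on the right).
Rotating 270° by 90° counterclockwise gives 180° — the wind blows toward the south.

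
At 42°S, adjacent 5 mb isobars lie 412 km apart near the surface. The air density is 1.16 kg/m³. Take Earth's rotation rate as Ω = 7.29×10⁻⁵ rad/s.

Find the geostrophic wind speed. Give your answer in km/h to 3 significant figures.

Coriolis parameter at 42°S:
f = 2Ω sin φ = 2 × 7.29×10⁻⁵ × sin 42° = 9.76×10⁻⁵ s⁻¹
Pressure gradient: |∂P/∂n| = 500 Pa / 412000 m = 1.21×10⁻³ Pa/m
Geostrophic balance (pressure-gradient force = Coriolis force):
V_g = (1/(fρ)) |∂P/∂n| = 1.21×10⁻³ / (9.76×10⁻⁵ × 1.16) = 10.7 m/s
Converting: 10.7 m/s × 3.6 = 38.6 km/h

38.6 km/h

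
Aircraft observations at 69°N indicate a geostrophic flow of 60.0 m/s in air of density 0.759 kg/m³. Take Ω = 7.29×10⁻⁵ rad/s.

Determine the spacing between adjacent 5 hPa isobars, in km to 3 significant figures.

Coriolis parameter at 69°N:
f = 2Ω sin φ = 2 × 7.29×10⁻⁵ × sin 69° = 1.36×10⁻⁴ s⁻¹
Geostrophic balance rearranged: |∂P/∂n| = f ρ V_g
|∂P/∂n| = 1.36×10⁻⁴ × 0.759 × 60.0 = 6.20×10⁻³ Pa/m
Isobar spacing: Δn = ΔP/|∂P/∂n| = 500 Pa / 6.20×10⁻³ Pa/m = 80662 m ≈ 80.7 km

80.7 km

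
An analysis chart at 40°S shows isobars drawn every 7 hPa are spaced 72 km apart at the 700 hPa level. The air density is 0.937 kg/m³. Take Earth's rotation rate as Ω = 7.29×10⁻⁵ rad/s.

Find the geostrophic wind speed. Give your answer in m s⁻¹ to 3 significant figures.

Coriolis parameter at 40°S:
f = 2Ω sin φ = 2 × 7.29×10⁻⁵ × sin 40° = 9.37×10⁻⁵ s⁻¹
Pressure gradient: |∂P/∂n| = 700 Pa / 72000 m = 9.72×10⁻³ Pa/m
Geostrophic balance (pressure-gradient force = Coriolis force):
V_g = (1/(fρ)) |∂P/∂n| = 9.72×10⁻³ / (9.37×10⁻⁵ × 0.937) = 111 m/s

111 m s⁻¹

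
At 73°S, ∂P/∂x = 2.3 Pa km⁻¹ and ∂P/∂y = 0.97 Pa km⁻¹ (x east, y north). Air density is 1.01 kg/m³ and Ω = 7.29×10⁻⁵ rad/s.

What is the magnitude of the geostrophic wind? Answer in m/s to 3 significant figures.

Coriolis parameter at 73°S:
f = 2Ω sin φ = 2 × 7.29×10⁻⁵ × sin 73° = 1.39×10⁻⁴ s⁻¹
In the Southern Hemisphere f is negative: f = −1.39×10⁻⁴ s⁻¹.
Component geostrophic relations (x east, y north):
u_g = −(1/(fρ)) ∂P/∂y,  v_g = (1/(fρ)) ∂P/∂x
u_g = −(0.97×10⁻³)/(−1.39×10⁻⁴ × 1.01) = 6.89 m/s;  v_g = (2.3×10⁻³)/(−1.39×10⁻⁴ × 1.01) = −16.3 m/s
|V_g| = √(u_g² + v_g²) = 17.7 m/s

17.7 m/s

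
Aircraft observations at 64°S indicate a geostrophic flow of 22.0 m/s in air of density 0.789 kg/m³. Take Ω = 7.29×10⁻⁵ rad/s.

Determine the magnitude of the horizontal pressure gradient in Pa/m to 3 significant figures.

Coriolis parameter at 64°S:
f = 2Ω sin φ = 2 × 7.29×10⁻⁵ × sin 64° = 1.31×10⁻⁴ s⁻¹
Geostrophic balance rearranged: |∂P/∂n| = f ρ V_g
|∂P/∂n| = 1.31×10⁻⁴ × 0.789 × 22.0 = 2.27×10⁻³ Pa/m

2.27×10⁻³ Pa/m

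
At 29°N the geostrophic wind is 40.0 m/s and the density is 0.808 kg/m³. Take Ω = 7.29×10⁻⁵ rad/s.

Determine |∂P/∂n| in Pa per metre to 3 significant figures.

Coriolis parameter at 29°N:
f = 2Ω sin φ = 2 × 7.29×10⁻⁵ × sin 29° = 7.07×10⁻⁵ s⁻¹
Geostrophic balance rearranged: |∂P/∂n| = f ρ V_g
|∂P/∂n| = 7.07×10⁻⁵ × 0.808 × 40.0 = 2.28×10⁻³ Pa/m

2.28×10⁻³ Pa/m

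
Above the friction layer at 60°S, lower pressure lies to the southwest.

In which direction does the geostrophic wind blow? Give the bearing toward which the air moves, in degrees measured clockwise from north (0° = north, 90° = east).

The pressure-gradient force points toward the southwest (bearing 225°).
Geostrophic balance: in the Southern Hemisphere the Coriolis force deflects motion to the left, so the geostrophic wind blows 90° to the left of the pressure-gradient force (low pressure on the right).
Rotating 225° by 90° counterclockwise gives 135° — the wind blows toward the southeast.

135°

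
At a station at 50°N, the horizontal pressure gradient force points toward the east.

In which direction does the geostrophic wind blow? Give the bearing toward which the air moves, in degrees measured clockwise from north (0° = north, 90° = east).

The pressure-gradient force points toward the east (bearing 090°).
Geostrophic balance: in the Northern Hemisphere the Coriolis force deflects motion to the right, so the geostrophic wind blows 90° to the right of the pressure-gradient force (low pressure on the left).
Rotating 090° by 90° clockwise gives 180° — the wind blows toward the south.

180°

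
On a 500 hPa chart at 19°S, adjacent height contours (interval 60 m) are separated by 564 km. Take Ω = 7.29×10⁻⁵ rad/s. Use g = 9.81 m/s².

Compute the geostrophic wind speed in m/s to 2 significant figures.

Coriolis parameter at 19°S:
f = 2Ω sin φ = 2 × 7.29×10⁻⁵ × sin 19° = 4.75×10⁻⁵ s⁻¹
Height gradient: |∂Z/∂n| = 60 m / 564000 m = 1.06×10⁻⁴
On a pressure surface, geostrophic balance gives V_g = (g/f)|∂Z/∂n|:
V_g = 9.81 × 1.06×10⁻⁴ / 4.75×10⁻⁵ = 22.0 m/s

22 m/s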